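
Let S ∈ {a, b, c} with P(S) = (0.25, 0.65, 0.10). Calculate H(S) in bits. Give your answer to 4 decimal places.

1.2362 bits

H(S) = −Σ p·log₂ p.
  −(0.25)·log₂(0.25) = 0.50000
  −(0.65)·log₂(0.65) = 0.40397
  −(0.10)·log₂(0.10) = 0.33219
Sum: 0.50000 + 0.40397 + 0.33219 = 1.2362 bits.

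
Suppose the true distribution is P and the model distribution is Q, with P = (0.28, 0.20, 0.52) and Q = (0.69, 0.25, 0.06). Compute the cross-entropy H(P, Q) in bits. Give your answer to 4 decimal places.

2.6605 bits

H(P,Q) = −Σ p·log₂ q.
  −0.28·log₂(0.69) = 0.14989
  −0.20·log₂(0.25) = 0.40000
  −0.52·log₂(0.06) = 2.11062
H(P,Q) = 2.6605 bits.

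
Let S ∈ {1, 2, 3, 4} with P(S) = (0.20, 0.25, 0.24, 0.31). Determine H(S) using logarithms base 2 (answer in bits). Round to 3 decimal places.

H(S) = −Σ p·log₂ p.
  −(0.20)·log₂(0.20) = 0.4644
  −(0.25)·log₂(0.25) = 0.5000
  −(0.24)·log₂(0.24) = 0.4941
  −(0.31)·log₂(0.31) = 0.5238
Sum: 0.4644 + 0.5000 + 0.4941 + 0.5238 = 1.982 bits.

1.982 bits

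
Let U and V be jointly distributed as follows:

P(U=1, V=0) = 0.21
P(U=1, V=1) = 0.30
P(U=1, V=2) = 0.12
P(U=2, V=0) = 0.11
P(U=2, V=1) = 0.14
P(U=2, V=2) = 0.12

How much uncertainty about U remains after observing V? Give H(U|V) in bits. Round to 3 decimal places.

Marginals: p(U) = (0.6300, 0.3700), p(V) = (0.3200, 0.4400, 0.2400).
H(U|V) = Σ p(V) · H(U|V=·).
  V=0: p=0.3200, H(U|V=0) = 0.9284
  V=1: p=0.4400, H(U|V=1) = 0.9024
  V=2: p=0.2400, H(U|V=2) = 1.0000
Weighted sum = 0.934 bits.

0.934 bits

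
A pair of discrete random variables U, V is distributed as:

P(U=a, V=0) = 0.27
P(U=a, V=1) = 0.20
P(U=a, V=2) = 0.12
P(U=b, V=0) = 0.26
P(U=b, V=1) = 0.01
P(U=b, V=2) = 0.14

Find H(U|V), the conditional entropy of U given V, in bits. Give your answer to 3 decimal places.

0.847 bits

Chain rule: H(U|V) = H(U,V) − H(V).
Marginals: p(U) = (0.5900, 0.4100), p(V) = (0.5300, 0.2100, 0.2600).
H(U,V) = 2.3103 bits; H(V) = 1.4636 bits.
H(U|V) = 2.3103 − 1.4636 = 0.847 bits.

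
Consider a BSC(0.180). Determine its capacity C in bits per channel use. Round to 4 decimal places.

Binary symmetric channel: C = 1 − h₂(ε) where h₂ is the binary entropy function.
h₂(0.180) = −0.180·log₂0.180 − 0.820·log₂0.820 = 0.6801.
C = 1 − 0.6801 = 0.3199 bits per channel use.

0.3199 bits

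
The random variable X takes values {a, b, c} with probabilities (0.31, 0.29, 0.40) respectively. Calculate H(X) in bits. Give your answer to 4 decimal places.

H(X) = −Σ p·log₂ p.
  −(0.31)·log₂(0.31) = 0.52379
  −(0.29)·log₂(0.29) = 0.51790
  −(0.40)·log₂(0.40) = 0.52877
Sum: 0.52379 + 0.51790 + 0.52877 = 1.5705 bits.

1.5705 bits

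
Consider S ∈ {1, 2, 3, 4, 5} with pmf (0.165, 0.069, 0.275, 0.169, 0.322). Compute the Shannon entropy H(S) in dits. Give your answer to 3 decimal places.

0.652 dits

H(S) = −Σ p·log₁₀ p.
  −(0.165)·log₁₀(0.165) = 0.1291
  −(0.069)·log₁₀(0.069) = 0.0801
  −(0.275)·log₁₀(0.275) = 0.1542
  −(0.169)·log₁₀(0.169) = 0.1305
  −(0.322)·log₁₀(0.322) = 0.1585
Sum: 0.1291 + 0.0801 + 0.1542 + 0.1305 + 0.1585 = 0.652 dits.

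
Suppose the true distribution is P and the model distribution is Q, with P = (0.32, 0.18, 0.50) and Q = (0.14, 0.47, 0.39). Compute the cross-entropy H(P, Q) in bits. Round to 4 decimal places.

H(P,Q) = −Σ p·log₂ q.
  −0.32·log₂(0.14) = 0.90768
  −0.18·log₂(0.47) = 0.19607
  −0.50·log₂(0.39) = 0.67923
H(P,Q) = 1.7830 bits.

1.7830 bits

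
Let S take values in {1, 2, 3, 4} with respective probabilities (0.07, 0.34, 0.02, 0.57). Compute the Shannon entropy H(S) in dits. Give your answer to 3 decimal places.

H(S) = −Σ p·log₁₀ p.
  −(0.07)·log₁₀(0.07) = 0.0808
  −(0.34)·log₁₀(0.34) = 0.1593
  −(0.02)·log₁₀(0.02) = 0.0340
  −(0.57)·log₁₀(0.57) = 0.1392
Sum: 0.0808 + 0.1593 + 0.0340 + 0.1392 = 0.413 dits.

0.413 dits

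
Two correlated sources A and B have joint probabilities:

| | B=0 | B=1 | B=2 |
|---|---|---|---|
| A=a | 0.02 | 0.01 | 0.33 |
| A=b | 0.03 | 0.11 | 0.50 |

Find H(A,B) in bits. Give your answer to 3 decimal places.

H(A,B) = −Σ p(x,y)·log₂ p(x,y) over all 6 cells.
  cell (a,0): −0.02·log₂0.02 = 0.1129
  cell (a,1): −0.01·log₂0.01 = 0.0664
  cell (a,2): −0.33·log₂0.33 = 0.5278
  cell (b,0): −0.03·log₂0.03 = 0.1518
  cell (b,1): −0.11·log₂0.11 = 0.3503
  cell (b,2): −0.50·log₂0.50 = 0.5000
Sum = 1.709 bits.

1.709 bits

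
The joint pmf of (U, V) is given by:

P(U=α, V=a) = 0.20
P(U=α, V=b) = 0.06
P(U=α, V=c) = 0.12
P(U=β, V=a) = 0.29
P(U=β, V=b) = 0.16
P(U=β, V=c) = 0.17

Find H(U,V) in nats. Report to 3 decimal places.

H(U,V) = −Σ p(x,y)·ln p(x,y) over all 6 cells.
  cell (α,a): −0.20·ln0.20 = 0.3219
  cell (α,b): −0.06·ln0.06 = 0.1688
  cell (α,c): −0.12·ln0.12 = 0.2544
  cell (β,a): −0.29·ln0.29 = 0.3590
  cell (β,b): −0.16·ln0.16 = 0.2932
  cell (β,c): −0.17·ln0.17 = 0.3012
Sum = 1.699 nats.

1.699 nats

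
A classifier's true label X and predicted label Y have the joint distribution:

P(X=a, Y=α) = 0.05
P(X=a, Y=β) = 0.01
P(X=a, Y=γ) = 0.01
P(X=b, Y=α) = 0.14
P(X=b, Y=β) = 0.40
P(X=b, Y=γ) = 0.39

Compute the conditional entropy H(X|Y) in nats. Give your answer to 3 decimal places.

Chain rule: H(X|Y) = H(X,Y) − H(Y).
Marginals: p(X) = (0.0700, 0.9300), p(Y) = (0.1900, 0.4100, 0.4000).
H(X,Y) = 1.2509 nats; H(Y) = 1.0476 nats.
H(X|Y) = 1.2509 − 1.0476 = 0.203 nats.

0.203 nats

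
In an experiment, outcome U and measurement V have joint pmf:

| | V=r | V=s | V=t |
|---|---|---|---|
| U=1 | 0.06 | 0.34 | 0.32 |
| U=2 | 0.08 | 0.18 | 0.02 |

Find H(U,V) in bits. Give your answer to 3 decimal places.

2.148 bits

H(U,V) = −Σ p(x,y)·log₂ p(x,y) over all 6 cells.
  cell (1,r): −0.06·log₂0.06 = 0.2435
  cell (1,s): −0.34·log₂0.34 = 0.5292
  cell (1,t): −0.32·log₂0.32 = 0.5260
  cell (2,r): −0.08·log₂0.08 = 0.2915
  cell (2,s): −0.18·log₂0.18 = 0.4453
  cell (2,t): −0.02·log₂0.02 = 0.1129
Sum = 2.148 bits.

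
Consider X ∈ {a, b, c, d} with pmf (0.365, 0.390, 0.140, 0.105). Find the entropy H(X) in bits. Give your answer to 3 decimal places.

H(X) = −Σ p·log₂ p.
  −(0.365)·log₂(0.365) = 0.5307
  −(0.390)·log₂(0.390) = 0.5298
  −(0.140)·log₂(0.140) = 0.3971
  −(0.105)·log₂(0.105) = 0.3414
Sum: 0.5307 + 0.5298 + 0.3971 + 0.3414 = 1.799 bits.

1.799 bits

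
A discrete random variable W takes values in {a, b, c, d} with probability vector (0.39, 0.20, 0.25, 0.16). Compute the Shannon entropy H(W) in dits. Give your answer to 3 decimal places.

H(W) = −Σ p·log₁₀ p.
  −(0.39)·log₁₀(0.39) = 0.1595
  −(0.20)·log₁₀(0.20) = 0.1398
  −(0.25)·log₁₀(0.25) = 0.1505
  −(0.16)·log₁₀(0.16) = 0.1273
Sum: 0.1595 + 0.1398 + 0.1505 + 0.1273 = 0.577 dits.

0.577 dits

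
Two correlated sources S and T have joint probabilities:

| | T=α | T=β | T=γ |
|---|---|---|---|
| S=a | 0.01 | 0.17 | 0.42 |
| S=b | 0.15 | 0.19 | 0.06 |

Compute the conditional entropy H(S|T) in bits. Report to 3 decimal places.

0.674 bits

Chain rule: H(S|T) = H(S,T) − H(T).
Marginals: p(S) = (0.6000, 0.4000), p(T) = (0.1600, 0.3600, 0.4800).
H(S,T) = 2.1360 bits; H(T) = 1.4619 bits.
H(S|T) = 2.1360 − 1.4619 = 0.674 bits.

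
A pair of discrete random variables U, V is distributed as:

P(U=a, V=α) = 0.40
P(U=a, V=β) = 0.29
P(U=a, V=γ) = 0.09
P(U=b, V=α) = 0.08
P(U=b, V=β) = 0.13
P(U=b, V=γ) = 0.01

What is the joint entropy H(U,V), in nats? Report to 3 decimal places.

H(U,V) = −Σ p(x,y)·ln p(x,y) over all 6 cells.
  cell (a,α): −0.40·ln0.40 = 0.3665
  cell (a,β): −0.29·ln0.29 = 0.3590
  cell (a,γ): −0.09·ln0.09 = 0.2167
  cell (b,α): −0.08·ln0.08 = 0.2021
  cell (b,β): −0.13·ln0.13 = 0.2652
  cell (b,γ): −0.01·ln0.01 = 0.0461
Sum = 1.456 nats.

1.456 nats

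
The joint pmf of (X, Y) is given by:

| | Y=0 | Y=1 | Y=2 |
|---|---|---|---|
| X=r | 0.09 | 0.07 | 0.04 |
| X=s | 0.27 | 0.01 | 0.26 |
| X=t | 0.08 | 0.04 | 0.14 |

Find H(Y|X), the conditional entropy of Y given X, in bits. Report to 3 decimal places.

Marginals: p(X) = (0.2000, 0.5400, 0.2600), p(Y) = (0.4400, 0.1200, 0.4400).
H(Y|X) = Σ p(X) · H(Y|X=·).
  X=r: p=0.2000, H(Y|X=r) = 1.5129
  X=s: p=0.5400, H(Y|X=s) = 1.1143
  X=t: p=0.2600, H(Y|X=t) = 1.4196
Weighted sum = 1.273 bits.

1.273 bits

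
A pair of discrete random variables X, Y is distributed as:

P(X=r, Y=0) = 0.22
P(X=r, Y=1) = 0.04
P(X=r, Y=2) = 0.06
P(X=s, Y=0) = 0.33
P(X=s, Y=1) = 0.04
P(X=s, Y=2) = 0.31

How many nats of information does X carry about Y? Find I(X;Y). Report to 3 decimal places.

Marginals: p(X) = (0.3200, 0.6800), p(Y) = (0.5500, 0.0800, 0.3700).
I(X;Y) = Σ p(x,y)·ln[p(x,y)/(p(x)p(y))].
  (r,0): 0.22·ln(1.2500) = 0.0491
  (r,1): 0.04·ln(1.5625) = 0.0179
  (r,2): 0.06·ln(0.5068) = -0.0408
  (s,0): 0.33·ln(0.8824) = -0.0413
  (s,1): 0.04·ln(0.7353) = -0.0123
  (s,2): 0.31·ln(1.2321) = 0.0647
Sum = 0.037 nats.

0.037 nats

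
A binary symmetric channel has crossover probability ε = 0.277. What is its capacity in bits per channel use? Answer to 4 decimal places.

0.1487 bits

Binary symmetric channel: C = 1 − h₂(ε) where h₂ is the binary entropy function.
h₂(0.277) = −0.277·log₂0.277 − 0.723·log₂0.723 = 0.8513.
C = 1 − 0.8513 = 0.1487 bits per channel use.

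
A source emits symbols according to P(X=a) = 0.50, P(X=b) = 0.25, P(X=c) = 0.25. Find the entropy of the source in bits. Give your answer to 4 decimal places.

H(X) = −Σ p·log₂ p.
  −(0.50)·log₂(0.50) = 0.50000
  −(0.25)·log₂(0.25) = 0.50000
  −(0.25)·log₂(0.25) = 0.50000
Sum: 0.50000 + 0.50000 + 0.50000 = 1.5000 bits.

1.5000 bits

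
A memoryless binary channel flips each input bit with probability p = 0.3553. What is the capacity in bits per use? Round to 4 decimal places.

Binary symmetric channel: C = 1 − h₂(ε) where h₂ is the binary entropy function.
h₂(0.3553) = −0.3553·log₂0.3553 − 0.6447·log₂0.6447 = 0.9387.
C = 1 − 0.9387 = 0.0613 bits per channel use.

0.0613 bits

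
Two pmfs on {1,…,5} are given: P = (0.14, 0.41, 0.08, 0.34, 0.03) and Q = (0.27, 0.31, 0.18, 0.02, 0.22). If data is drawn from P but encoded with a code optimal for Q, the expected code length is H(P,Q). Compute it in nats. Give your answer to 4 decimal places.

2.1762 nats

H(P,Q) = −Σ p·ln q.
  −0.14·ln(0.27) = 0.18331
  −0.41·ln(0.31) = 0.48019
  −0.08·ln(0.18) = 0.13718
  −0.34·ln(0.02) = 1.33009
  −0.03·ln(0.22) = 0.04542
H(P,Q) = 2.1762 nats.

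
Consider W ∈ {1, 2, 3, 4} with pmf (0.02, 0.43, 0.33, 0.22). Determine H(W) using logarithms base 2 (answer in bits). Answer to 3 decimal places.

1.645 bits

H(W) = −Σ p·log₂ p.
  −(0.02)·log₂(0.02) = 0.1129
  −(0.43)·log₂(0.43) = 0.5236
  −(0.33)·log₂(0.33) = 0.5278
  −(0.22)·log₂(0.22) = 0.4806
Sum: 0.1129 + 0.5236 + 0.5278 + 0.4806 = 1.645 bits.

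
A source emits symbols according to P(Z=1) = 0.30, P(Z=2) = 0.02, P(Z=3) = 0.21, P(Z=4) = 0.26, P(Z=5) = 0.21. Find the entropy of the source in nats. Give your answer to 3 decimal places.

H(Z) = −Σ p·ln p.
  −(0.30)·ln(0.30) = 0.3612
  −(0.02)·ln(0.02) = 0.0782
  −(0.21)·ln(0.21) = 0.3277
  −(0.26)·ln(0.26) = 0.3502
  −(0.21)·ln(0.21) = 0.3277
Sum: 0.3612 + 0.0782 + 0.3277 + 0.3502 + 0.3277 = 1.445 nats.

1.445 nats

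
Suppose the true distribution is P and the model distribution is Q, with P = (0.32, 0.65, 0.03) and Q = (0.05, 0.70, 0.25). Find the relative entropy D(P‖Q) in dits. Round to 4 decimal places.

0.2094 dits

D(P‖Q) = Σ p·log₁₀(p/q).
  0.32·log₁₀(0.32/0.05) = 0.25798
  0.65·log₁₀(0.65/0.70) = -0.02092
  0.03·log₁₀(0.03/0.25) = -0.02762
D(P‖Q) = 0.2094 dits.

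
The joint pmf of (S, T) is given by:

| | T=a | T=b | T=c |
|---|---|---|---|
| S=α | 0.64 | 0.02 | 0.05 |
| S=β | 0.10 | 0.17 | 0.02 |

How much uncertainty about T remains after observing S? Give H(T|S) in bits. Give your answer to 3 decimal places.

0.752 bits

Marginals: p(S) = (0.7100, 0.2900), p(T) = (0.7400, 0.1900, 0.0700).
H(T|S) = Σ p(S) · H(T|S=·).
  S=α: p=0.7100, H(T|S=α) = 0.5496
  S=β: p=0.2900, H(T|S=β) = 1.2474
Weighted sum = 0.752 bits.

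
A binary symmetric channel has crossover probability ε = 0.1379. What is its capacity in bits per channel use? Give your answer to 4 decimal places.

0.4213 bits

Binary symmetric channel: C = 1 − h₂(ε) where h₂ is the binary entropy function.
h₂(0.1379) = −0.1379·log₂0.1379 − 0.8621·log₂0.8621 = 0.5787.
C = 1 − 0.5787 = 0.4213 bits per channel use.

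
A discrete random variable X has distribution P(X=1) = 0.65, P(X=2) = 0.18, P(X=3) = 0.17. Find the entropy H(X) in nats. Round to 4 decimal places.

H(X) = −Σ p·ln p.
  −(0.65)·ln(0.65) = 0.28001
  −(0.18)·ln(0.18) = 0.30866
  −(0.17)·ln(0.17) = 0.30123
Sum: 0.28001 + 0.30866 + 0.30123 = 0.8899 nats.

0.8899 nats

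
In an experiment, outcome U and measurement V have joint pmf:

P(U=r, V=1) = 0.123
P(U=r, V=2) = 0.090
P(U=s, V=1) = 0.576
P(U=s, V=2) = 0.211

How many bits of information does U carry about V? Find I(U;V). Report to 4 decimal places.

0.0131 bits

Marginals: p(U) = (0.2130, 0.7870), p(V) = (0.6990, 0.3010).
I(U;V) = H(U) + H(V) − H(U,V).
H(U) = 0.7472, H(V) = 0.8825, H(U,V) = 1.6166.
I(U;V) = 0.7472 + 0.8825 − 1.6166 = 0.0131 bits.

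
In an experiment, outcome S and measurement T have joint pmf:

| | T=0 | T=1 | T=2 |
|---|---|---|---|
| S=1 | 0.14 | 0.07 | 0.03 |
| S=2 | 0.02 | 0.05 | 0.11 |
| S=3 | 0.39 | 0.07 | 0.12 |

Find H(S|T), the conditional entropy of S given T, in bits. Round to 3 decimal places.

1.227 bits

Marginals: p(S) = (0.2400, 0.1800, 0.5800), p(T) = (0.5500, 0.1900, 0.2600).
H(S|T) = Σ p(T) · H(S|T=·).
  T=0: p=0.5500, H(S|T=0) = 1.0280
  T=1: p=0.1900, H(S|T=1) = 1.5683
  T=2: p=0.2600, H(S|T=2) = 1.3994
Weighted sum = 1.227 bits.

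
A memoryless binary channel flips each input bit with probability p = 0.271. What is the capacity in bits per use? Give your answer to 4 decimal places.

0.1571 bits

Binary symmetric channel: C = 1 − h₂(ε) where h₂ is the binary entropy function.
h₂(0.271) = −0.271·log₂0.271 − 0.729·log₂0.729 = 0.8429.
C = 1 − 0.8429 = 0.1571 bits per channel use.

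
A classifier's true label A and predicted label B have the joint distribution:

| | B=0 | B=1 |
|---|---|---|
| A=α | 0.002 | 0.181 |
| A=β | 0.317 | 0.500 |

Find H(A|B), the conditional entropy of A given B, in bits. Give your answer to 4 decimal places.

0.5864 bits

Chain rule: H(A|B) = H(A,B) − H(B).
Marginals: p(A) = (0.1830, 0.8170), p(B) = (0.3190, 0.6810).
H(A,B) = 1.4897 bits; H(B) = 0.9033 bits.
H(A|B) = 1.4897 − 0.9033 = 0.5864 bits.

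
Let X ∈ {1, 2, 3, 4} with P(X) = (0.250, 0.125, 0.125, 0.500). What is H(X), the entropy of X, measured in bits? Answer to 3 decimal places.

1.750 bits

H(X) = −Σ p·log₂ p.
  −(0.250)·log₂(0.250) = 0.5000
  −(0.125)·log₂(0.125) = 0.3750
  −(0.125)·log₂(0.125) = 0.3750
  −(0.500)·log₂(0.500) = 0.5000
Sum: 0.5000 + 0.3750 + 0.3750 + 0.5000 = 1.750 bits.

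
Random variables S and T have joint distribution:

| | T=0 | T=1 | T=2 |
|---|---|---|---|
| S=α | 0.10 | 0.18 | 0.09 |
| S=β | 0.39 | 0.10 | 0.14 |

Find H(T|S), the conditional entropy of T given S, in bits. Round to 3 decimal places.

Marginals: p(S) = (0.3700, 0.6300), p(T) = (0.4900, 0.2800, 0.2300).
H(T|S) = Σ p(S) · H(T|S=·).
  S=α: p=0.3700, H(T|S=α) = 1.5120
  S=β: p=0.6300, H(T|S=β) = 1.3320
Weighted sum = 1.399 bits.

1.399 bits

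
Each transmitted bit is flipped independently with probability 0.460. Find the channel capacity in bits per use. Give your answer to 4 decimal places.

0.0046 bits

Binary symmetric channel: C = 1 − h₂(ε) where h₂ is the binary entropy function.
h₂(0.460) = −0.460·log₂0.460 − 0.540·log₂0.540 = 0.9954.
C = 1 − 0.9954 = 0.0046 bits per channel use.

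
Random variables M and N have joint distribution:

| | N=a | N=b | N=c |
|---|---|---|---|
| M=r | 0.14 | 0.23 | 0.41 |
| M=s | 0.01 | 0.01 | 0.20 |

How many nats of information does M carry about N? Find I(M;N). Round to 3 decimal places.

Marginals: p(M) = (0.7800, 0.2200), p(N) = (0.1500, 0.2400, 0.6100).
I(M;N) = Σ p(x,y)·ln[p(x,y)/(p(x)p(y))].
  (r,a): 0.14·ln(1.1966) = 0.0251
  (r,b): 0.23·ln(1.2286) = 0.0474
  (r,c): 0.41·ln(0.8617) = -0.0610
  (s,a): 0.01·ln(0.3030) = -0.0119
  (s,b): 0.01·ln(0.1894) = -0.0166
  (s,c): 0.20·ln(1.4903) = 0.0798
Sum = 0.063 nats.

0.063 nats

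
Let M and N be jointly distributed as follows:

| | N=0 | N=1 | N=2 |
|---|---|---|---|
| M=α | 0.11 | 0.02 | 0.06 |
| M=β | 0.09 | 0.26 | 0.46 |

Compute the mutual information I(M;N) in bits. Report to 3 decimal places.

Marginals: p(M) = (0.1900, 0.8100), p(N) = (0.2000, 0.2800, 0.5200).
I(M;N) = H(M) + H(N) − H(M,N).
H(M) = 0.7015, H(N) = 1.4692, H(M,N) = 2.0400.
I(M;N) = 0.7015 + 1.4692 − 2.0400 = 0.131 bits.

0.131 bits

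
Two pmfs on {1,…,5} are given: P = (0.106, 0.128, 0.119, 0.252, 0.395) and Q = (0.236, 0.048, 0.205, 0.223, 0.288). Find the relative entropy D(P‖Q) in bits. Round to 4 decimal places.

D(P‖Q) = Σ p·log₂(p/q).
  0.106·log₂(0.106/0.236) = -0.12240
  0.128·log₂(0.128/0.048) = 0.18112
  0.119·log₂(0.119/0.205) = -0.09337
  0.252·log₂(0.252/0.223) = 0.04445
  0.395·log₂(0.395/0.288) = 0.18003
D(P‖Q) = 0.1898 bits.

0.1898 bits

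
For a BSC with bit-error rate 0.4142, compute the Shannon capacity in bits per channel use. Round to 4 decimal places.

Binary symmetric channel: C = 1 − h₂(ε) where h₂ is the binary entropy function.
h₂(0.4142) = −0.4142·log₂0.4142 − 0.5858·log₂0.5858 = 0.9787.
C = 1 − 0.9787 = 0.0213 bits per channel use.

0.0213 bits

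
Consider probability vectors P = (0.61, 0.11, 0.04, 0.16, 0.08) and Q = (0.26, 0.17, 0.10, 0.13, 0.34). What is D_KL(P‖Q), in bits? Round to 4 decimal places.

D(P‖Q) = Σ p·log₂(p/q).
  0.61·log₂(0.61/0.26) = 0.75048
  0.11·log₂(0.11/0.17) = -0.06908
  0.04·log₂(0.04/0.10) = -0.05288
  0.16·log₂(0.16/0.13) = 0.04793
  0.08·log₂(0.08/0.34) = -0.16700
D(P‖Q) = 0.5095 bits.

0.5095 bits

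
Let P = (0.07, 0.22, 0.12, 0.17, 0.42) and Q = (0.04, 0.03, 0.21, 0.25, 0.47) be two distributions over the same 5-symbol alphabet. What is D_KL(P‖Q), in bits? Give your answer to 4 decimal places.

D(P‖Q) = Σ p·log₂(p/q).
  0.07·log₂(0.07/0.04) = 0.05651
  0.22·log₂(0.22/0.03) = 0.63238
  0.12·log₂(0.12/0.21) = -0.09688
  0.17·log₂(0.17/0.25) = -0.09459
  0.42·log₂(0.42/0.47) = -0.06815
D(P‖Q) = 0.4293 bits.

0.4293 bits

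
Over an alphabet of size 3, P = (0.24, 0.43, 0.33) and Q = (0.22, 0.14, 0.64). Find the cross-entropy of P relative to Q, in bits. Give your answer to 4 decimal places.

1.9564 bits

H(P,Q) = −Σ p·log₂ q.
  −0.24·log₂(0.22) = 0.52426
  −0.43·log₂(0.14) = 1.21970
  −0.33·log₂(0.64) = 0.21247
H(P,Q) = 1.9564 bits.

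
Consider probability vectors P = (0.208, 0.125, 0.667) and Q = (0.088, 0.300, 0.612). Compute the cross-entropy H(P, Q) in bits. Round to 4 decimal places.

1.4189 bits

H(P,Q) = −Σ p·log₂ q.
  −0.208·log₂(0.088) = 0.72932
  −0.125·log₂(0.300) = 0.21712
  −0.667·log₂(0.612) = 0.47250
H(P,Q) = 1.4189 bits.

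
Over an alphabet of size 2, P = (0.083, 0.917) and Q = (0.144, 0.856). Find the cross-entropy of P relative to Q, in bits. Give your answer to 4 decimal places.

H(P,Q) = −Σ p·log₂ q.
  −0.083·log₂(0.144) = 0.23206
  −0.917·log₂(0.856) = 0.20570
H(P,Q) = 0.4378 bits.

0.4378 bits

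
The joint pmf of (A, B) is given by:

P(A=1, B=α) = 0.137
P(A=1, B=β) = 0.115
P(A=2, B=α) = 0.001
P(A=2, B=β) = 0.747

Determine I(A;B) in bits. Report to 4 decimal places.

Marginals: p(A) = (0.2520, 0.7480), p(B) = (0.1380, 0.8620).
I(A;B) = H(A) + H(B) − H(A,B).
H(A) = 0.8144, H(B) = 0.5790, H(A,B) = 1.0760.
I(A;B) = 0.8144 + 0.5790 − 1.0760 = 0.3174 bits.

0.3174 bits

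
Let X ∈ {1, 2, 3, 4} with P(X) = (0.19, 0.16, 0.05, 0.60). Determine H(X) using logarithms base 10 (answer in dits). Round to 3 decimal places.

0.463 dits

H(X) = −Σ p·log₁₀ p.
  −(0.19)·log₁₀(0.19) = 0.1370
  −(0.16)·log₁₀(0.16) = 0.1273
  −(0.05)·log₁₀(0.05) = 0.0651
  −(0.60)·log₁₀(0.60) = 0.1331
Sum: 0.1370 + 0.1273 + 0.0651 + 0.1331 = 0.463 dits.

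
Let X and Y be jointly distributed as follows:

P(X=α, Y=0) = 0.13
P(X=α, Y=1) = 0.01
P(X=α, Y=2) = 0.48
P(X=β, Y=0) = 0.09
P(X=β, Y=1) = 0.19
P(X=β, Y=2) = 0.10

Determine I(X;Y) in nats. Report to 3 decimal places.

0.209 nats

Marginals: p(X) = (0.6200, 0.3800), p(Y) = (0.2200, 0.2000, 0.5800).
I(X;Y) = Σ p(x,y)·ln[p(x,y)/(p(x)p(y))].
  (α,0): 0.13·ln(0.9531) = -0.0062
  (α,1): 0.01·ln(0.0806) = -0.0252
  (α,2): 0.48·ln(1.3348) = 0.1386
  (β,0): 0.09·ln(1.0766) = 0.0066
  (β,1): 0.19·ln(2.5000) = 0.1741
  (β,2): 0.10·ln(0.4537) = -0.0790
Sum = 0.209 nats.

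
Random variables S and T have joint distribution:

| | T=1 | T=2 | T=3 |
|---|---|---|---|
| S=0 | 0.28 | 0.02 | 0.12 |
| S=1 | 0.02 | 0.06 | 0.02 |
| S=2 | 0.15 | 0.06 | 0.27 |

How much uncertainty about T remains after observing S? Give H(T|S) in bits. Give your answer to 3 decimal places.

1.261 bits

Marginals: p(S) = (0.4200, 0.1000, 0.4800), p(T) = (0.4500, 0.1400, 0.4100).
H(T|S) = Σ p(S) · H(T|S=·).
  S=0: p=0.4200, H(T|S=0) = 1.1155
  S=1: p=0.1000, H(T|S=1) = 1.3710
  S=2: p=0.4800, H(T|S=2) = 1.3663
Weighted sum = 1.261 bits.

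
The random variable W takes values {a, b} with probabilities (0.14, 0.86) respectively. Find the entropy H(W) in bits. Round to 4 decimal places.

0.5842 bits

H(W) = −Σ p·log₂ p.
  −(0.14)·log₂(0.14) = 0.39711
  −(0.86)·log₂(0.86) = 0.18713
Sum: 0.39711 + 0.18713 = 0.5842 bits.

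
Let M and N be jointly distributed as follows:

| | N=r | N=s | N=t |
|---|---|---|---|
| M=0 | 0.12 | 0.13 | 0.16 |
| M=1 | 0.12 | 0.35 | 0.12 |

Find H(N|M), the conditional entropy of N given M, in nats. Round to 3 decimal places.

Marginals: p(M) = (0.4100, 0.5900), p(N) = (0.2400, 0.4800, 0.2800).
H(N|M) = Σ p(M) · H(N|M=·).
  M=0: p=0.4100, H(N|M=0) = 1.0910
  M=1: p=0.5900, H(N|M=1) = 0.9576
Weighted sum = 1.012 nats.

1.012 nats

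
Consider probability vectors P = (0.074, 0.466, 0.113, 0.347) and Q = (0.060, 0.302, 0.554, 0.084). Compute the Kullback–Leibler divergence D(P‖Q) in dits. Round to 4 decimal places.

0.2303 dits

D(P‖Q) = Σ p·log₁₀(p/q).
  0.074·log₁₀(0.074/0.060) = 0.00674
  0.466·log₁₀(0.466/0.302) = 0.08778
  0.113·log₁₀(0.113/0.554) = -0.07802
  0.347·log₁₀(0.347/0.084) = 0.21377
D(P‖Q) = 0.2303 dits.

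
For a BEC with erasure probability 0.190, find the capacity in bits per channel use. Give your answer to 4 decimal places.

0.8100 bits

Binary erasure channel: capacity C = 1 − ε.
C = 1 − 0.190 = 0.8100 bits per channel use.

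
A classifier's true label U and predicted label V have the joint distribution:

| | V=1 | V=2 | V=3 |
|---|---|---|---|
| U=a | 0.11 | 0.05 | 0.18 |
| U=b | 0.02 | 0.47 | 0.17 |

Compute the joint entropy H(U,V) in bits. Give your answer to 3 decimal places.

H(U,V) = −Σ p(x,y)·log₂ p(x,y) over all 6 cells.
  cell (a,1): −0.11·log₂0.11 = 0.3503
  cell (a,2): −0.05·log₂0.05 = 0.2161
  cell (a,3): −0.18·log₂0.18 = 0.4453
  cell (b,1): −0.02·log₂0.02 = 0.1129
  cell (b,2): −0.47·log₂0.47 = 0.5120
  cell (b,3): −0.17·log₂0.17 = 0.4346
Sum = 2.071 bits.

2.071 bits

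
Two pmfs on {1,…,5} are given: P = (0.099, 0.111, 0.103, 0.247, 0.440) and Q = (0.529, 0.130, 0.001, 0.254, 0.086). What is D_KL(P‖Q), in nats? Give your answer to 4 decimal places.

1.0053 nats

D(P‖Q) = Σ p·ln(p/q).
  0.099·ln(0.099/0.529) = -0.16591
  0.111·ln(0.111/0.130) = -0.01754
  0.103·ln(0.103/0.001) = 0.47738
  0.247·ln(0.247/0.254) = -0.00690
  0.440·ln(0.440/0.086) = 0.71827
D(P‖Q) = 1.0053 nats.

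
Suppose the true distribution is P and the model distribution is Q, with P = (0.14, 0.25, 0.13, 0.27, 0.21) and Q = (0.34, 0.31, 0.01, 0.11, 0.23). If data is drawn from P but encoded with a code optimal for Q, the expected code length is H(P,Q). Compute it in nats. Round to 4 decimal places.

1.9471 nats

H(P,Q) = −Σ p·ln q.
  −0.14·ln(0.34) = 0.15103
  −0.25·ln(0.31) = 0.29280
  −0.13·ln(0.01) = 0.59867
  −0.27·ln(0.11) = 0.59596
  −0.21·ln(0.23) = 0.30863
H(P,Q) = 1.9471 nats.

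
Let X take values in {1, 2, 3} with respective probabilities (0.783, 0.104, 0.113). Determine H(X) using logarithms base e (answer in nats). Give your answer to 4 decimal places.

0.6733 nats

H(X) = −Σ p·ln p.
  −(0.783)·ln(0.783) = 0.19154
  −(0.104)·ln(0.104) = 0.23539
  −(0.113)·ln(0.113) = 0.24638
Sum: 0.19154 + 0.23539 + 0.24638 = 0.6733 nats.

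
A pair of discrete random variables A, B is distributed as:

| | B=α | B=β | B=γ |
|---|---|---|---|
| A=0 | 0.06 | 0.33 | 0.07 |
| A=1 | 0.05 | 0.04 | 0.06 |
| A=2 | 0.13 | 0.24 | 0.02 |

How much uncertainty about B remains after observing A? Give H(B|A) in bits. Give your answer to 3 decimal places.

Chain rule: H(B|A) = H(A,B) − H(A).
Marginals: p(A) = (0.4600, 0.1500, 0.3900), p(B) = (0.2400, 0.6100, 0.1500).
H(A,B) = 2.6750 bits; H(A) = 1.4557 bits.
H(B|A) = 2.6750 − 1.4557 = 1.219 bits.

1.219 bits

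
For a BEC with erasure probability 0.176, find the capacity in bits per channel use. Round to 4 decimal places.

0.8240 bits

Binary erasure channel: capacity C = 1 − ε.
C = 1 − 0.176 = 0.8240 bits per channel use.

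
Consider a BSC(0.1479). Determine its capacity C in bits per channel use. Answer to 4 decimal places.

Binary symmetric channel: C = 1 − h₂(ε) where h₂ is the binary entropy function.
h₂(0.1479) = −0.1479·log₂0.1479 − 0.8521·log₂0.8521 = 0.6046.
C = 1 − 0.6046 = 0.3954 bits per channel use.

0.3954 bits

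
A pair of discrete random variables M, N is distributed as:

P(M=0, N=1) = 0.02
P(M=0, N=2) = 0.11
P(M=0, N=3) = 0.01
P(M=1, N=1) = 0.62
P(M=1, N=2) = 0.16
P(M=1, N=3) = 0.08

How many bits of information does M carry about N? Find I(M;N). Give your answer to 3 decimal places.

Marginals: p(M) = (0.1400, 0.8600), p(N) = (0.6400, 0.2700, 0.0900).
I(M;N) = H(M) + H(N) − H(M,N).
H(M) = 0.5842, H(N) = 1.2347, H(M,N) = 1.6717.
I(M;N) = 0.5842 + 1.2347 − 1.6717 = 0.147 bits.

0.147 bits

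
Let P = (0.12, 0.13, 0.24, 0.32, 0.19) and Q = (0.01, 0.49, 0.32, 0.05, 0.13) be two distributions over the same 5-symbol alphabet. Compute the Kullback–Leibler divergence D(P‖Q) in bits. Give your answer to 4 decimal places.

1.0427 bits

D(P‖Q) = Σ p·log₂(p/q).
  0.12·log₂(0.12/0.01) = 0.43020
  0.13·log₂(0.13/0.49) = -0.24886
  0.24·log₂(0.24/0.32) = -0.09961
  0.32·log₂(0.32/0.05) = 0.85698
  0.19·log₂(0.19/0.13) = 0.10402
D(P‖Q) = 1.0427 bits.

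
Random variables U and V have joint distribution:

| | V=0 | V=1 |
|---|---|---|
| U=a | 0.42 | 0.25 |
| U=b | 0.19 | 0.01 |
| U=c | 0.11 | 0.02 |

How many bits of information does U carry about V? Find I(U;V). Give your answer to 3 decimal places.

0.079 bits

Marginals: p(U) = (0.6700, 0.2000, 0.1300), p(V) = (0.7200, 0.2800).
I(U;V) = Σ p(x,y)·log₂[p(x,y)/(p(x)p(y))].
  (a,0): 0.42·log₂(0.8706) = -0.0839
  (a,1): 0.25·log₂(1.3326) = 0.1036
  (b,0): 0.19·log₂(1.3194) = 0.0760
  (b,1): 0.01·log₂(0.1786) = -0.0249
  (c,0): 0.11·log₂(1.1752) = 0.0256
  (c,1): 0.02·log₂(0.5495) = -0.0173
Sum = 0.079 bits.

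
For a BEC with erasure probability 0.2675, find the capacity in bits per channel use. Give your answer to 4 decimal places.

0.7325 bits

Binary erasure channel: capacity C = 1 − ε.
C = 1 − 0.2675 = 0.7325 bits per channel use.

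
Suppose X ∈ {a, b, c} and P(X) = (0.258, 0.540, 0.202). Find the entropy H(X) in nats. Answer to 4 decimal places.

1.0054 nats

H(X) = −Σ p·ln p.
  −(0.258)·ln(0.258) = 0.34954
  −(0.540)·ln(0.540) = 0.33274
  −(0.202)·ln(0.202) = 0.32310
Sum: 0.34954 + 0.33274 + 0.32310 = 1.0054 nats.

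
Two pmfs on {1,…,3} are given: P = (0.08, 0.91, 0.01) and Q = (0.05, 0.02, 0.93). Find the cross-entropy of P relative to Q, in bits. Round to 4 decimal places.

5.4827 bits

H(P,Q) = −Σ p·log₂ q.
  −0.08·log₂(0.05) = 0.34575
  −0.91·log₂(0.02) = 5.13591
  −0.01·log₂(0.93) = 0.00105
H(P,Q) = 5.4827 bits.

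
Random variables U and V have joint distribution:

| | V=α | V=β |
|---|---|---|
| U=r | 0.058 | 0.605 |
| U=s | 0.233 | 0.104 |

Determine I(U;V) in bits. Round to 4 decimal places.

0.2858 bits

Marginals: p(U) = (0.6630, 0.3370), p(V) = (0.2910, 0.7090).
I(U;V) = Σ p(x,y)·log₂[p(x,y)/(p(x)p(y))].
  (r,α): 0.058·log₂(0.3006) = -0.10057
  (r,β): 0.605·log₂(1.2871) = 0.22026
  (s,α): 0.233·log₂(2.3759) = 0.29090
  (s,β): 0.104·log₂(0.4353) = -0.12480
Sum = 0.2858 bits.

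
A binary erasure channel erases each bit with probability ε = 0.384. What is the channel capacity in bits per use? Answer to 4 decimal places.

0.6160 bits

Binary erasure channel: capacity C = 1 − ε.
C = 1 − 0.384 = 0.6160 bits per channel use.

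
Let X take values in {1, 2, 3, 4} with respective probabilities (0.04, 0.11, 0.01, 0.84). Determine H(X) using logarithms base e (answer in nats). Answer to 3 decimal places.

H(X) = −Σ p·ln p.
  −(0.04)·ln(0.04) = 0.1288
  −(0.11)·ln(0.11) = 0.2428
  −(0.01)·ln(0.01) = 0.0461
  −(0.84)·ln(0.84) = 0.1465
Sum: 0.1288 + 0.2428 + 0.0461 + 0.1465 = 0.564 nats.

0.564 nats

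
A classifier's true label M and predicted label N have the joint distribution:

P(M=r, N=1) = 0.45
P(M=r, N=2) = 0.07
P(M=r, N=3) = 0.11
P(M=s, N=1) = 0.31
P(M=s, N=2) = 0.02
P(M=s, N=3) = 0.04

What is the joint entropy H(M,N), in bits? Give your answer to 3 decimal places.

1.960 bits

H(M,N) = −Σ p(x,y)·log₂ p(x,y) over all 6 cells.
  cell (r,1): −0.45·log₂0.45 = 0.5184
  cell (r,2): −0.07·log₂0.07 = 0.2686
  cell (r,3): −0.11·log₂0.11 = 0.3503
  cell (s,1): −0.31·log₂0.31 = 0.5238
  cell (s,2): −0.02·log₂0.02 = 0.1129
  cell (s,3): −0.04·log₂0.04 = 0.1858
Sum = 1.960 bits.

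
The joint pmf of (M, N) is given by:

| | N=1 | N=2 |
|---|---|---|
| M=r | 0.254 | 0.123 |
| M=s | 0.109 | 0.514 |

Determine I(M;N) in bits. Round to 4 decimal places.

0.1849 bits

Marginals: p(M) = (0.3770, 0.6230), p(N) = (0.3630, 0.6370).
I(M;N) = H(M) + H(N) − H(M,N).
H(M) = 0.9559, H(N) = 0.9451, H(M,N) = 1.7161.
I(M;N) = 0.9559 + 0.9451 − 1.7161 = 0.1849 bits.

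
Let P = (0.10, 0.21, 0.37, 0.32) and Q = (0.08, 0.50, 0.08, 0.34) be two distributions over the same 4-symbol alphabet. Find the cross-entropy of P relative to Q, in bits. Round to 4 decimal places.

H(P,Q) = −Σ p·log₂ q.
  −0.10·log₂(0.08) = 0.36439
  −0.21·log₂(0.50) = 0.21000
  −0.37·log₂(0.08) = 1.34823
  −0.32·log₂(0.34) = 0.49805
H(P,Q) = 2.4207 bits.

2.4207 bits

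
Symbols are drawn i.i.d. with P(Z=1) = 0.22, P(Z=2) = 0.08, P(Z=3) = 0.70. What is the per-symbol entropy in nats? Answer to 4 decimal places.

H(Z) = −Σ p·ln p.
  −(0.22)·ln(0.22) = 0.33311
  −(0.08)·ln(0.08) = 0.20206
  −(0.70)·ln(0.70) = 0.24967
Sum: 0.33311 + 0.20206 + 0.24967 = 0.7848 nats.

0.7848 nats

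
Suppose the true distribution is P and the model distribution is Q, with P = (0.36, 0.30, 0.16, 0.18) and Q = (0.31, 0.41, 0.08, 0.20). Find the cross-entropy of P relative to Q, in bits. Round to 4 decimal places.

1.9951 bits

H(P,Q) = −Σ p·log₂ q.
  −0.36·log₂(0.31) = 0.60828
  −0.30·log₂(0.41) = 0.38589
  −0.16·log₂(0.08) = 0.58302
  −0.18·log₂(0.20) = 0.41795
H(P,Q) = 1.9951 bits.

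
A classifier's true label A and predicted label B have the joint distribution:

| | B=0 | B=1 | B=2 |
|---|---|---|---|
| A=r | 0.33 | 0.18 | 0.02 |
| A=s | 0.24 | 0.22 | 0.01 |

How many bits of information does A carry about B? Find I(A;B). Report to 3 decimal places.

0.013 bits

Marginals: p(A) = (0.5300, 0.4700), p(B) = (0.5700, 0.4000, 0.0300).
I(A;B) = H(A) + H(B) − H(A,B).
H(A) = 0.9974, H(B) = 1.1428, H(A,B) = 2.1272.
I(A;B) = 0.9974 + 1.1428 − 2.1272 = 0.013 bits.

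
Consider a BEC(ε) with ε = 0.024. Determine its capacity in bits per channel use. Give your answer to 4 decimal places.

0.9760 bits

Binary erasure channel: capacity C = 1 − ε.
C = 1 − 0.024 = 0.9760 bits per channel use.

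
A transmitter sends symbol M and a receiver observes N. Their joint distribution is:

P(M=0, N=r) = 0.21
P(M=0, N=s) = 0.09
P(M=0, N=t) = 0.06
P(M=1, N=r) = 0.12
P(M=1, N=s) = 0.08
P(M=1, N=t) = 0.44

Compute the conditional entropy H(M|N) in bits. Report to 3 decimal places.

0.746 bits

Chain rule: H(M|N) = H(M,N) − H(N).
Marginals: p(M) = (0.3600, 0.6400), p(N) = (0.3300, 0.1700, 0.5000).
H(M,N) = 2.2087 bits; H(N) = 1.4624 bits.
H(M|N) = 2.2087 − 1.4624 = 0.746 bits.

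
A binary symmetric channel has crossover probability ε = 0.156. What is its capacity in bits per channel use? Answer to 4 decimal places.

0.3753 bits

Binary symmetric channel: C = 1 − h₂(ε) where h₂ is the binary entropy function.
h₂(0.156) = −0.156·log₂0.156 − 0.844·log₂0.844 = 0.6247.
C = 1 − 0.6247 = 0.3753 bits per channel use.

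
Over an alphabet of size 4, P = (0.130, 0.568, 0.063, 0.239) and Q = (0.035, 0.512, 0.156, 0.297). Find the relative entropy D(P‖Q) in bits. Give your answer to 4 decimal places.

D(P‖Q) = Σ p·log₂(p/q).
  0.130·log₂(0.130/0.035) = 0.24610
  0.568·log₂(0.568/0.512) = 0.08506
  0.063·log₂(0.063/0.156) = -0.08241
  0.239·log₂(0.239/0.297) = -0.07492
D(P‖Q) = 0.1738 bits.

0.1738 bits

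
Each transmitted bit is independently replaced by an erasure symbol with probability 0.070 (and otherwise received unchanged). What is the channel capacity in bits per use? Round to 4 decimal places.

Binary erasure channel: capacity C = 1 − ε.
C = 1 − 0.070 = 0.9300 bits per channel use.

0.9300 bits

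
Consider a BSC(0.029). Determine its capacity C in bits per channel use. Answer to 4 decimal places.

Binary symmetric channel: C = 1 − h₂(ε) where h₂ is the binary entropy function.
h₂(0.029) = −0.029·log₂0.029 − 0.971·log₂0.971 = 0.1894.
C = 1 − 0.1894 = 0.8106 bits per channel use.

0.8106 bits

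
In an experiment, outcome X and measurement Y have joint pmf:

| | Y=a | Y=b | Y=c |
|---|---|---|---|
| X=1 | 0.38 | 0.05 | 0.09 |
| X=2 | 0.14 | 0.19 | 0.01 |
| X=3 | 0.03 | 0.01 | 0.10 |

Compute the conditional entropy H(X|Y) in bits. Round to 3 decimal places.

1.090 bits

Chain rule: H(X|Y) = H(X,Y) − H(Y).
Marginals: p(X) = (0.5200, 0.3400, 0.1400), p(Y) = (0.5500, 0.2500, 0.2000).
H(X,Y) = 2.5284 bits; H(Y) = 1.4388 bits.
H(X|Y) = 2.5284 − 1.4388 = 1.090 bits.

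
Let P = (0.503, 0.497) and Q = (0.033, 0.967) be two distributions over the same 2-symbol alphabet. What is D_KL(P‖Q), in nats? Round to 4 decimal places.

1.0394 nats

D(P‖Q) = Σ p·ln(p/q).
  0.503·ln(0.503/0.033) = 1.37021
  0.497·ln(0.497/0.967) = -0.33081
D(P‖Q) = 1.0394 nats.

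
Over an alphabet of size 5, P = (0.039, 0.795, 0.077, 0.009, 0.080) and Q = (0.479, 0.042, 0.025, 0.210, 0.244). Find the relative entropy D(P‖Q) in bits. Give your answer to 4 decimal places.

3.1870 bits

D(P‖Q) = Σ p·log₂(p/q).
  0.039·log₂(0.039/0.479) = -0.14112
  0.795·log₂(0.795/0.042) = 3.37278
  0.077·log₂(0.077/0.025) = 0.12497
  0.009·log₂(0.009/0.210) = -0.04090
  0.080·log₂(0.080/0.244) = -0.12870
D(P‖Q) = 3.1870 bits.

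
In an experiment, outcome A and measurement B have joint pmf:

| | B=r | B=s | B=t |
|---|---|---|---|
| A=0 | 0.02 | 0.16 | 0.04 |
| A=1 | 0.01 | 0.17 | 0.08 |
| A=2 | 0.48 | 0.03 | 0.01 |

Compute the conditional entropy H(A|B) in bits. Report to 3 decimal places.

0.832 bits

Marginals: p(A) = (0.2200, 0.2600, 0.5200), p(B) = (0.5100, 0.3600, 0.1300).
H(A|B) = Σ p(B) · H(A|B=·).
  B=r: p=0.5100, H(A|B=r) = 0.3768
  B=s: p=0.3600, H(A|B=s) = 1.3299
  B=t: p=0.1300, H(A|B=t) = 1.2389
Weighted sum = 0.832 bits.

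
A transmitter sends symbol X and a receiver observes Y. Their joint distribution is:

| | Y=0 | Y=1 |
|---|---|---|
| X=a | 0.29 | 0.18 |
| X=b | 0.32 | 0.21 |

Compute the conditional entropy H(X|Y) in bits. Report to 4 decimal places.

0.9973 bits

Chain rule: H(X|Y) = H(X,Y) − H(Y).
Marginals: p(X) = (0.4700, 0.5300), p(Y) = (0.6100, 0.3900).
H(X,Y) = 1.9621 bits; H(Y) = 0.9648 bits.
H(X|Y) = 1.9621 − 0.9648 = 0.9973 bits.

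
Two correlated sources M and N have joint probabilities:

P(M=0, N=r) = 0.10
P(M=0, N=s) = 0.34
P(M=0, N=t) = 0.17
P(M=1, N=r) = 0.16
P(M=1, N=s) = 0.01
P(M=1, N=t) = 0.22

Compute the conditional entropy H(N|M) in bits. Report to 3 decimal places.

1.301 bits

Chain rule: H(N|M) = H(M,N) − H(M).
Marginals: p(M) = (0.6100, 0.3900), p(N) = (0.2600, 0.3500, 0.3900).
H(M,N) = 2.2660 bits; H(M) = 0.9648 bits.
H(N|M) = 2.2660 − 0.9648 = 1.301 bits.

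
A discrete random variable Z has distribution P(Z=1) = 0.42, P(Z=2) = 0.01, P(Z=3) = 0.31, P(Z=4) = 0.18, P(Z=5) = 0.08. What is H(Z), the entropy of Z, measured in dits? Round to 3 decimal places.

H(Z) = −Σ p·log₁₀ p.
  −(0.42)·log₁₀(0.42) = 0.1582
  −(0.01)·log₁₀(0.01) = 0.0200
  −(0.31)·log₁₀(0.31) = 0.1577
  −(0.18)·log₁₀(0.18) = 0.1341
  −(0.08)·log₁₀(0.08) = 0.0878
Sum: 0.1582 + 0.0200 + 0.1577 + 0.1341 + 0.0878 = 0.558 dits.

0.558 dits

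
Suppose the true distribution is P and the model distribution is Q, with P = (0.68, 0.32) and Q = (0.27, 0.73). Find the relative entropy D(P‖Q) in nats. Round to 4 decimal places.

0.3642 nats

D(P‖Q) = Σ p·ln(p/q).
  0.68·ln(0.68/0.27) = 0.62810
  0.32·ln(0.32/0.73) = -0.26391
D(P‖Q) = 0.3642 nats.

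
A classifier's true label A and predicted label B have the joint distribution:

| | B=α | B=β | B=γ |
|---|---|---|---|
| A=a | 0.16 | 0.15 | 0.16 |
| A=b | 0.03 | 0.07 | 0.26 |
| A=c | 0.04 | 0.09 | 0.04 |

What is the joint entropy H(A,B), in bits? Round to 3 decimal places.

H(A,B) = −Σ p(x,y)·log₂ p(x,y) over all 9 cells.
  cell (a,α): −0.16·log₂0.16 = 0.4230
  cell (a,β): −0.15·log₂0.15 = 0.4105
  cell (a,γ): −0.16·log₂0.16 = 0.4230
  cell (b,α): −0.03·log₂0.03 = 0.1518
  cell (b,β): −0.07·log₂0.07 = 0.2686
  cell (b,γ): −0.26·log₂0.26 = 0.5053
  cell (c,α): −0.04·log₂0.04 = 0.1858
  cell (c,β): −0.09·log₂0.09 = 0.3127
  cell (c,γ): −0.04·log₂0.04 = 0.1858
Sum = 2.866 bits.

2.866 bits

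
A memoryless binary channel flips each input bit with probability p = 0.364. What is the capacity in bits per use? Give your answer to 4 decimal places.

Binary symmetric channel: C = 1 − h₂(ε) where h₂ is the binary entropy function.
h₂(0.364) = −0.364·log₂0.364 − 0.636·log₂0.636 = 0.9460.
C = 1 − 0.9460 = 0.0540 bits per channel use.

0.0540 bits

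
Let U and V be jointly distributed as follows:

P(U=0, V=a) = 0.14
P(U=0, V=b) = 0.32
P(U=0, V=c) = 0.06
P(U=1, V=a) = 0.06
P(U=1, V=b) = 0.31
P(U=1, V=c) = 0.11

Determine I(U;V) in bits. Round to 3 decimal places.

0.033 bits

Marginals: p(U) = (0.5200, 0.4800), p(V) = (0.2000, 0.6300, 0.1700).
I(U;V) = Σ p(x,y)·log₂[p(x,y)/(p(x)p(y))].
  (0,a): 0.14·log₂(1.3462) = 0.0600
  (0,b): 0.32·log₂(0.9768) = -0.0108
  (0,c): 0.06·log₂(0.6787) = -0.0335
  (1,a): 0.06·log₂(0.6250) = -0.0407
  (1,b): 0.31·log₂(1.0251) = 0.0111
  (1,c): 0.11·log₂(1.3480) = 0.0474
Sum = 0.033 bits.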